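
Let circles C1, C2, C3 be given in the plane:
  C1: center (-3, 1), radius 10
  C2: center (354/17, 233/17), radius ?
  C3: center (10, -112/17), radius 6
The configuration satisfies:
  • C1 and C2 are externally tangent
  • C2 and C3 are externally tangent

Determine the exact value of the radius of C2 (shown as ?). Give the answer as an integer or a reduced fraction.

17

1. [ext C1·C2]  r_C2² + 20r_C2 − 629 = 0  ⇒  r_C2 = 17 (r>0 drops 1)
2. [ext C2·C3]  r_C2² + 12r_C2 − 493 = 0  ⇒  r_C2 = 17 (r>0 drops 1)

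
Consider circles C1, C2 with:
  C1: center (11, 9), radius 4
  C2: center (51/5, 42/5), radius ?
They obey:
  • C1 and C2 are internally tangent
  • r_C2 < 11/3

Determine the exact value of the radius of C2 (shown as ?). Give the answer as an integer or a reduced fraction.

3

1. [int C1,C2]  r_C2² − 8r_C2 + 15 = 0  ⇒  r_C2 = 3 or 5
2. given r_C2 < 11/3: keep 3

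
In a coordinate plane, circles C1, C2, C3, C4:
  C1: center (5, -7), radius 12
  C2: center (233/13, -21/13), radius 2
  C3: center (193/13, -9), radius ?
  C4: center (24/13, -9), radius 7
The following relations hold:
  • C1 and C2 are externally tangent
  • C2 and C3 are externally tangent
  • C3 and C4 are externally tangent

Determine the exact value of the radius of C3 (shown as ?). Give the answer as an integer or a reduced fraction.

1. [ext C2·C3]  r_C3² + 4r_C3 − 60 = 0  ⇒  r_C3 = 6 (r>0 drops 1)
2. [ext C3·C4]  r_C3² + 14r_C3 − 120 = 0  ⇒  r_C3 = 6 (r>0 drops 1)

6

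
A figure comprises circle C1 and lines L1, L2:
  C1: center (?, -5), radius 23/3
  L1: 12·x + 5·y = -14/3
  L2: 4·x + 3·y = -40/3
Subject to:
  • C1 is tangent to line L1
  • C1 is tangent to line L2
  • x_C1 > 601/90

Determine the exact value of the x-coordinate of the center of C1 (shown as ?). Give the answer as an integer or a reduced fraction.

10

1. [C1‖L1]  x_C1² − (61/18)x_C1 − 595/9 = 0  ⇒  x_C1 = -119/18 or 10
2. [C1‖L2]  x_C1² − (5/6)x_C1 − 275/3 = 0  ⇒  x_C1 = -55/6 or 10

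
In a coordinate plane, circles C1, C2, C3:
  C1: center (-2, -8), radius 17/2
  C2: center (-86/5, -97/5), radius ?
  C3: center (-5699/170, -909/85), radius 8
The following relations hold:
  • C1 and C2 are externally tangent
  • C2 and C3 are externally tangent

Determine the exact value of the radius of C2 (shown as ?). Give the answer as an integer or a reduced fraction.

21/2

1. [ext C1·C2]  r_C2² + 17r_C2 − 1155/4 = 0  ⇒  r_C2 = 21/2 (r>0 drops 1)
2. [ext C2·C3]  r_C2² + 16r_C2 − 1113/4 = 0  ⇒  r_C2 = 21/2 (r>0 drops 1)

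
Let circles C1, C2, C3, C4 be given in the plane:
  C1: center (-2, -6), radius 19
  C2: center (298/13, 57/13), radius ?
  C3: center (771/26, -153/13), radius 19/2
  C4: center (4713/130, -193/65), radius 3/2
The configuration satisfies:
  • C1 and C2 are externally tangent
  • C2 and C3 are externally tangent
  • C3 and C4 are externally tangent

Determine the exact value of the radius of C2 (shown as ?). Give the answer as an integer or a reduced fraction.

1. [ext C1·C2]  r_C2² + 38r_C2 − 368 = 0  ⇒  r_C2 = 8 (r>0 drops 1)
2. [ext C2·C3]  r_C2² + 19r_C2 − 216 = 0  ⇒  r_C2 = 8 (r>0 drops 1)

8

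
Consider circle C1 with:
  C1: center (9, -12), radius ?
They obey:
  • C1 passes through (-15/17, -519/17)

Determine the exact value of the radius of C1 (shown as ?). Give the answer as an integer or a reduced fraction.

1. [C1∋P]  r_C1² − 441 = 0  ⇒  r_C1 = 21 (r>0 drops 1)

21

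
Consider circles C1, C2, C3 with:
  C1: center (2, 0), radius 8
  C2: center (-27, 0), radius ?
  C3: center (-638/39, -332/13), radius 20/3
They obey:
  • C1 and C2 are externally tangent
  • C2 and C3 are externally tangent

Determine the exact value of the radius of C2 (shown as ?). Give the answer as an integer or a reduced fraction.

1. [ext C1·C2]  r_C2² + 16r_C2 − 777 = 0  ⇒  r_C2 = 21 (r>0 drops 1)
2. [ext C2·C3]  r_C2² + (40/3)r_C2 − 721 = 0  ⇒  r_C2 = 21 (r>0 drops 1)

21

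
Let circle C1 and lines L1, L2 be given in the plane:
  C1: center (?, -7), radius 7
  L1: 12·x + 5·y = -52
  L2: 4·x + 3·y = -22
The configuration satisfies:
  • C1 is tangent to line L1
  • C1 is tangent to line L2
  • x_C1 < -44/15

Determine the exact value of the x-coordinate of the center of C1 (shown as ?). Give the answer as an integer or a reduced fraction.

-9

1. [C1‖L1]  x_C1² + (17/6)x_C1 − 111/2 = 0  ⇒  x_C1 = -9 or 37/6
2. [C1‖L2]  x_C1² + (1/2)x_C1 − 153/2 = 0  ⇒  x_C1 = -9 or 17/2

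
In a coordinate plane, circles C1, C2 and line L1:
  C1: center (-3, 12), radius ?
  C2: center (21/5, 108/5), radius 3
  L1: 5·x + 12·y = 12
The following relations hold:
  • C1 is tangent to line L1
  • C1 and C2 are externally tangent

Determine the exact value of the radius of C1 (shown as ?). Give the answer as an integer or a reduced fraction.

1. [C1‖L1]  r_C1² − 81 = 0  ⇒  r_C1 = 9 (r>0 drops 1)
2. [ext C1·C2]  r_C1² + 6r_C1 − 135 = 0  ⇒  r_C1 = 9 (r>0 drops 1)

9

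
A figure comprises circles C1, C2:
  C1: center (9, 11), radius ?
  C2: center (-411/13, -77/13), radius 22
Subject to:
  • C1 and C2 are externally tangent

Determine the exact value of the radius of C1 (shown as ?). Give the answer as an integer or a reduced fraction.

22

1. [ext C1·C2]  r_C1² + 44r_C1 − 1452 = 0  ⇒  r_C1 = 22 (r>0 drops 1)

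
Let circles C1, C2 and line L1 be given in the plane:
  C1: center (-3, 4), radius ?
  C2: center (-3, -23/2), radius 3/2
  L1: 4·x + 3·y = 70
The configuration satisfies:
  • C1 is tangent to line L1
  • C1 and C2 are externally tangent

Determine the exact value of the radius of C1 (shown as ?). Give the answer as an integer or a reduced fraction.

14

1. [C1‖L1]  r_C1² − 196 = 0  ⇒  r_C1 = 14 (r>0 drops 1)
2. [ext C1·C2]  r_C1² + 3r_C1 − 238 = 0  ⇒  r_C1 = 14 (r>0 drops 1)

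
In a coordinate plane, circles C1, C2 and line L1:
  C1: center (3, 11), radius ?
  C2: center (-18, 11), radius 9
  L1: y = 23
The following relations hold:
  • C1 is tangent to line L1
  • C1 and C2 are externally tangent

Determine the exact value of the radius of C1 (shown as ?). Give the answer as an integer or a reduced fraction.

1. [C1‖L1]  r_C1² − 144 = 0  ⇒  r_C1 = 12 (r>0 drops 1)
2. [ext C1·C2]  r_C1² + 18r_C1 − 360 = 0  ⇒  r_C1 = 12 (r>0 drops 1)

12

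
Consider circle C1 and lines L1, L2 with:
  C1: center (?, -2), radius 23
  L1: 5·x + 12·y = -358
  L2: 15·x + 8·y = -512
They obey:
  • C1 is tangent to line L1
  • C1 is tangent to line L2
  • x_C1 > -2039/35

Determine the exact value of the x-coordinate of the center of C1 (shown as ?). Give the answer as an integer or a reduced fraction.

-7

1. [C1‖L1]  x_C1² + (668/5)x_C1 + 4431/5 = 0  ⇒  x_C1 = -633/5 or -7
2. [C1‖L2]  x_C1² + (992/15)x_C1 + 6209/15 = 0  ⇒  x_C1 = -887/15 or -7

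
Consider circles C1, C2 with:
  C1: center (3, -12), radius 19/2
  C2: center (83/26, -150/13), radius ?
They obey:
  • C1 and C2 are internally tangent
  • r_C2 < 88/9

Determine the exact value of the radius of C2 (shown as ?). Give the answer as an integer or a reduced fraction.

9

1. [int C1,C2]  r_C2² − 19r_C2 + 90 = 0  ⇒  r_C2 = 9 or 10
2. given r_C2 < 88/9: keep 9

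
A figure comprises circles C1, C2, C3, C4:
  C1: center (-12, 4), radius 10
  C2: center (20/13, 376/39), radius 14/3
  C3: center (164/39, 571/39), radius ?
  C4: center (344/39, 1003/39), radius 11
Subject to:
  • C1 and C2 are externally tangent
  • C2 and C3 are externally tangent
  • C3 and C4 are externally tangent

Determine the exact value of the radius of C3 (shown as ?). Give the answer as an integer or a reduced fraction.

1. [ext C2·C3]  r_C3² + (28/3)r_C3 − 31/3 = 0  ⇒  r_C3 = 1 (r>0 drops 1)
2. [ext C3·C4]  r_C3² + 22r_C3 − 23 = 0  ⇒  r_C3 = 1 (r>0 drops 1)

1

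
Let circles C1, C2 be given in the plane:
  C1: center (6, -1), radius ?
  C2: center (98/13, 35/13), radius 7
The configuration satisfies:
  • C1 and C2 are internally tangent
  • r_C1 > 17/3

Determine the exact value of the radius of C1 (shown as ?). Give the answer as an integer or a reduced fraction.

1. [int C1,C2]  r_C1² − 14r_C1 + 33 = 0  ⇒  r_C1 = 3 or 11
2. given r_C1 > 17/3: keep 11

11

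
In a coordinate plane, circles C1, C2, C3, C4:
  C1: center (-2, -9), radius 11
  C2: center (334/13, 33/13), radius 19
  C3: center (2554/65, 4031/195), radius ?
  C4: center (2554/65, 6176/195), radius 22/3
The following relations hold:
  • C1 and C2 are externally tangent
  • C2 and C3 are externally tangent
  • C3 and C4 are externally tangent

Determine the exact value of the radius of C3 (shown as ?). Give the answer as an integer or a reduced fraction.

11/3

1. [ext C2·C3]  r_C3² + 38r_C3 − 1375/9 = 0  ⇒  r_C3 = 11/3 (r>0 drops 1)
2. [ext C3·C4]  r_C3² + (44/3)r_C3 − 605/9 = 0  ⇒  r_C3 = 11/3 (r>0 drops 1)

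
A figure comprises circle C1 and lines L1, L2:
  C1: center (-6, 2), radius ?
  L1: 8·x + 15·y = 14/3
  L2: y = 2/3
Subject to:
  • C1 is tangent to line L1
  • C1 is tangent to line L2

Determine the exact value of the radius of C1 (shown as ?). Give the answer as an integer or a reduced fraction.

1. [C1‖L1]  r_C1² − 16/9 = 0  ⇒  r_C1 = 4/3 (r>0 drops 1)
2. [C1‖L2]  r_C1² − 16/9 = 0  ⇒  r_C1 = 4/3 (r>0 drops 1)

4/3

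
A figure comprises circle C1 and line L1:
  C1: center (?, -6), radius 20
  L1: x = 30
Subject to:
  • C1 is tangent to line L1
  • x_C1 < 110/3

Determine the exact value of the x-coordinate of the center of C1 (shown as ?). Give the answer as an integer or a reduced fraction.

10

1. [C1‖L1]  x_C1² − 60x_C1 + 500 = 0  ⇒  x_C1 = 10 or 50
2. given x_C1 < 110/3: keep 10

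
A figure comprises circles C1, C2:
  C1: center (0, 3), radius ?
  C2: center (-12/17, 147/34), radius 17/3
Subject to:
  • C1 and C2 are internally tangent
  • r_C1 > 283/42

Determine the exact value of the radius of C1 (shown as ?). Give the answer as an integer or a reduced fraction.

43/6

1. [int C1,C2]  r_C1² − (34/3)r_C1 + 1075/36 = 0  ⇒  r_C1 = 25/6 or 43/6
2. given r_C1 > 283/42: keep 43/6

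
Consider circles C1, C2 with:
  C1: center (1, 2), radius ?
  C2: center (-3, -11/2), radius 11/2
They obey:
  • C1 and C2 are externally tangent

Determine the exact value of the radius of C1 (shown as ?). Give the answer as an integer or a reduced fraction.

1. [ext C1·C2]  r_C1² + 11r_C1 − 42 = 0  ⇒  r_C1 = 3 (r>0 drops 1)

3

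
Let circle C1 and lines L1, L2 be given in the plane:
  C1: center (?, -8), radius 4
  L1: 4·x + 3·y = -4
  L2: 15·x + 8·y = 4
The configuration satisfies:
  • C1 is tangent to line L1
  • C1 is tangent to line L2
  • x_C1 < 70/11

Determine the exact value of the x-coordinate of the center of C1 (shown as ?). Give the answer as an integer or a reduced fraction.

0

1. [C1‖L1]  x_C1² − 10x_C1 = 0  ⇒  x_C1 = 0 or 10
2. [C1‖L2]  x_C1² − (136/15)x_C1 = 0  ⇒  x_C1 = 0 or 136/15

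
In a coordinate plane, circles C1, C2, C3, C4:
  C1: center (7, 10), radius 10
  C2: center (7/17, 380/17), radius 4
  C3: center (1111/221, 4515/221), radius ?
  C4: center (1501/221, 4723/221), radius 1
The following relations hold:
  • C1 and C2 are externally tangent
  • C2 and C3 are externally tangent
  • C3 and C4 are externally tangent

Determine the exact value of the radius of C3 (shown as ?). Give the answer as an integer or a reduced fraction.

1

1. [ext C2·C3]  r_C3² + 8r_C3 − 9 = 0  ⇒  r_C3 = 1 (r>0 drops 1)
2. [ext C3·C4]  r_C3² + 2r_C3 − 3 = 0  ⇒  r_C3 = 1 (r>0 drops 1)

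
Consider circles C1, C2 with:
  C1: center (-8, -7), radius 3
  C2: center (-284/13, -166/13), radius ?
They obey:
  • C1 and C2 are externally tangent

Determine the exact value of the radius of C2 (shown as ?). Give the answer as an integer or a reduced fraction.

12

1. [ext C1·C2]  r_C2² + 6r_C2 − 216 = 0  ⇒  r_C2 = 12 (r>0 drops 1)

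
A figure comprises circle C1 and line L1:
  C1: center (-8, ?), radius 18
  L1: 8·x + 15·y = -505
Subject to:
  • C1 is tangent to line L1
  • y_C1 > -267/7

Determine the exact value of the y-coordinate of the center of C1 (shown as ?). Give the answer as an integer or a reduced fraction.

1. [C1‖L1]  y_C1² + (294/5)y_C1 + 2241/5 = 0  ⇒  y_C1 = -249/5 or -9
2. given y_C1 > -267/7: keep -9

-9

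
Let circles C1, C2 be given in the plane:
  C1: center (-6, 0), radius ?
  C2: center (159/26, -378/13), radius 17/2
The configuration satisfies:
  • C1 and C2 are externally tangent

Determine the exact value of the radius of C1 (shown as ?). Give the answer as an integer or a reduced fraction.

1. [ext C1·C2]  r_C1² + 17r_C1 − 920 = 0  ⇒  r_C1 = 23 (r>0 drops 1)

23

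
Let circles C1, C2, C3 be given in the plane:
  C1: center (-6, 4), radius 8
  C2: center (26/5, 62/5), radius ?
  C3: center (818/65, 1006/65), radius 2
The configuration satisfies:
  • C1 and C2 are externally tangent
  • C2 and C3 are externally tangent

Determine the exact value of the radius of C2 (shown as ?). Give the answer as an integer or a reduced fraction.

6

1. [ext C1·C2]  r_C2² + 16r_C2 − 132 = 0  ⇒  r_C2 = 6 (r>0 drops 1)
2. [ext C2·C3]  r_C2² + 4r_C2 − 60 = 0  ⇒  r_C2 = 6 (r>0 drops 1)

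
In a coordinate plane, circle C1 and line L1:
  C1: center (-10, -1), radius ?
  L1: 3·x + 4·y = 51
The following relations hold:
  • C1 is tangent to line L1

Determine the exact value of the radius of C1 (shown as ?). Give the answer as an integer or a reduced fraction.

1. [C1‖L1]  r_C1² − 289 = 0  ⇒  r_C1 = 17 (r>0 drops 1)

17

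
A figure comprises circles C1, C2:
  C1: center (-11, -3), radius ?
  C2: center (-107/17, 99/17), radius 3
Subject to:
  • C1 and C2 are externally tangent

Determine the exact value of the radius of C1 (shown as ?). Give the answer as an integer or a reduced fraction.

1. [ext C1·C2]  r_C1² + 6r_C1 − 91 = 0  ⇒  r_C1 = 7 (r>0 drops 1)

7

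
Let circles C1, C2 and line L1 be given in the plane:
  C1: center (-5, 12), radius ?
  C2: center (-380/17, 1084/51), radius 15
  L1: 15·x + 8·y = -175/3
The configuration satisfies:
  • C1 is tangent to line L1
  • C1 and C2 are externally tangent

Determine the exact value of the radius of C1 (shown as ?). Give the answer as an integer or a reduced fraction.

1. [C1‖L1]  r_C1² − 196/9 = 0  ⇒  r_C1 = 14/3 (r>0 drops 1)
2. [ext C1·C2]  r_C1² + 30r_C1 − 1456/9 = 0  ⇒  r_C1 = 14/3 (r>0 drops 1)

14/3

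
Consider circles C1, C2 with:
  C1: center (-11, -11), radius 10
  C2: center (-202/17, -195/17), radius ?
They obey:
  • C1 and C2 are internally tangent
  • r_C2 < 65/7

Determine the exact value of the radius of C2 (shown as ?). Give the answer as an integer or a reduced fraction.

9

1. [int C1,C2]  r_C2² − 20r_C2 + 99 = 0  ⇒  r_C2 = 9 or 11
2. given r_C2 < 65/7: keep 9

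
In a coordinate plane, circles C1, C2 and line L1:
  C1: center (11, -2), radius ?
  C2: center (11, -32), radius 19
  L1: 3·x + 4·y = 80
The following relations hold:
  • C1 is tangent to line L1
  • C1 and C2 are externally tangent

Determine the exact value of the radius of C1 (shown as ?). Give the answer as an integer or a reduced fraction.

1. [C1‖L1]  r_C1² − 121 = 0  ⇒  r_C1 = 11 (r>0 drops 1)
2. [ext C1·C2]  r_C1² + 38r_C1 − 539 = 0  ⇒  r_C1 = 11 (r>0 drops 1)

11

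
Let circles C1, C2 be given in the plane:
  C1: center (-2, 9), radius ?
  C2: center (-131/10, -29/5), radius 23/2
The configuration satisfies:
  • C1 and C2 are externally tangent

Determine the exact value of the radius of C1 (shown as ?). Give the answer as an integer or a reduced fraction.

7

1. [ext C1·C2]  r_C1² + 23r_C1 − 210 = 0  ⇒  r_C1 = 7 (r>0 drops 1)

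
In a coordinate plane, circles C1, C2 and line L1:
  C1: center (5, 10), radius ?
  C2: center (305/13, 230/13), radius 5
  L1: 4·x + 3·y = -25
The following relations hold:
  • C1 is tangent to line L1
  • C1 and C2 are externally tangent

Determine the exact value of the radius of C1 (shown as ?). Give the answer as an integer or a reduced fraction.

1. [C1‖L1]  r_C1² − 225 = 0  ⇒  r_C1 = 15 (r>0 drops 1)
2. [ext C1·C2]  r_C1² + 10r_C1 − 375 = 0  ⇒  r_C1 = 15 (r>0 drops 1)

15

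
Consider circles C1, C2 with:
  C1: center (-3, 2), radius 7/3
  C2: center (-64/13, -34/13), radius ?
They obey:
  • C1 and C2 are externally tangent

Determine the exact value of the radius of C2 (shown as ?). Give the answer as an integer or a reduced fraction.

8/3

1. [ext C1·C2]  r_C2² + (14/3)r_C2 − 176/9 = 0  ⇒  r_C2 = 8/3 (r>0 drops 1)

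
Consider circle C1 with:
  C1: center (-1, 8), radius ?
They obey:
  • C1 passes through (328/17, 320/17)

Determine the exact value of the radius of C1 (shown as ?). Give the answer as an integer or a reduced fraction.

23

1. [C1∋P]  r_C1² − 529 = 0  ⇒  r_C1 = 23 (r>0 drops 1)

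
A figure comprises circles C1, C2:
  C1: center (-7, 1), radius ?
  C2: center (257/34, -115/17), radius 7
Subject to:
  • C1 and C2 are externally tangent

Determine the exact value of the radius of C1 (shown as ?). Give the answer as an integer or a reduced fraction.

1. [ext C1·C2]  r_C1² + 14r_C1 − 893/4 = 0  ⇒  r_C1 = 19/2 (r>0 drops 1)

19/2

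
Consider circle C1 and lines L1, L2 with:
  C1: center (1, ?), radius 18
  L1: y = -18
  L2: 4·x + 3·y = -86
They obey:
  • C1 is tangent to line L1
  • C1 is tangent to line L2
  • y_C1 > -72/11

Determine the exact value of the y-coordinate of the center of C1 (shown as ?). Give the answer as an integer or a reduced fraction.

1. [C1‖L1]  y_C1² + 36y_C1 = 0  ⇒  y_C1 = -36 or 0
2. [C1‖L2]  y_C1² + 60y_C1 = 0  ⇒  y_C1 = -60 or 0

0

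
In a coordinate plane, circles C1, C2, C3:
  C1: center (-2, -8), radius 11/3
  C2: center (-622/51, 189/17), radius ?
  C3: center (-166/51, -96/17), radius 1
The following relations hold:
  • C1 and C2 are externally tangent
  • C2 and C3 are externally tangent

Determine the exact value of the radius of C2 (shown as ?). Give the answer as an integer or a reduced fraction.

18

1. [ext C1·C2]  r_C2² + (22/3)r_C2 − 456 = 0  ⇒  r_C2 = 18 (r>0 drops 1)
2. [ext C2·C3]  r_C2² + 2r_C2 − 360 = 0  ⇒  r_C2 = 18 (r>0 drops 1)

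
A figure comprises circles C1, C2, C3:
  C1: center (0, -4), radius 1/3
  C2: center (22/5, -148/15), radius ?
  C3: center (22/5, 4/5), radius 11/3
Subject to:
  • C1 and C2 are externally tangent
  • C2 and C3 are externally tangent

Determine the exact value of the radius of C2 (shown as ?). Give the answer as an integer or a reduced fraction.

7

1. [ext C1·C2]  r_C2² + (2/3)r_C2 − 161/3 = 0  ⇒  r_C2 = 7 (r>0 drops 1)
2. [ext C2·C3]  r_C2² + (22/3)r_C2 − 301/3 = 0  ⇒  r_C2 = 7 (r>0 drops 1)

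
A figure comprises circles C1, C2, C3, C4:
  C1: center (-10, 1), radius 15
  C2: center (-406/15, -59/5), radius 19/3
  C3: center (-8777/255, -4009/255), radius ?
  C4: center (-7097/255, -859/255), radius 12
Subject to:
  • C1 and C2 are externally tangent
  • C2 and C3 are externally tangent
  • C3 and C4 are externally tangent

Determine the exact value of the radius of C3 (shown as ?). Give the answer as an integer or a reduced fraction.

2

1. [ext C2·C3]  r_C3² + (38/3)r_C3 − 88/3 = 0  ⇒  r_C3 = 2 (r>0 drops 1)
2. [ext C3·C4]  r_C3² + 24r_C3 − 52 = 0  ⇒  r_C3 = 2 (r>0 drops 1)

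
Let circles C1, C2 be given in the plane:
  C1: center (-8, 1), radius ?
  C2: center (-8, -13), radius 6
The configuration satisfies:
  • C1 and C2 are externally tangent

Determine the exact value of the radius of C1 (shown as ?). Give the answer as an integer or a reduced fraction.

8

1. [ext C1·C2]  r_C1² + 12r_C1 − 160 = 0  ⇒  r_C1 = 8 (r>0 drops 1)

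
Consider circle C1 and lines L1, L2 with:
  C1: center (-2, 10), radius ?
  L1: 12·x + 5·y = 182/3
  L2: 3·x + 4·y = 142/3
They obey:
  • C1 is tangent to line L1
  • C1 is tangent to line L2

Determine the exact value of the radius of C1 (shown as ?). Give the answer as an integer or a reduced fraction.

8/3

1. [C1‖L1]  r_C1² − 64/9 = 0  ⇒  r_C1 = 8/3 (r>0 drops 1)
2. [C1‖L2]  r_C1² − 64/9 = 0  ⇒  r_C1 = 8/3 (r>0 drops 1)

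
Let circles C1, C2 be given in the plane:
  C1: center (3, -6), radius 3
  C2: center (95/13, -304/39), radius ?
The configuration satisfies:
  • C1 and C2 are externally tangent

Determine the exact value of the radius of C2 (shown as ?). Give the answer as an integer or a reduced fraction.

5/3

1. [ext C1·C2]  r_C2² + 6r_C2 − 115/9 = 0  ⇒  r_C2 = 5/3 (r>0 drops 1)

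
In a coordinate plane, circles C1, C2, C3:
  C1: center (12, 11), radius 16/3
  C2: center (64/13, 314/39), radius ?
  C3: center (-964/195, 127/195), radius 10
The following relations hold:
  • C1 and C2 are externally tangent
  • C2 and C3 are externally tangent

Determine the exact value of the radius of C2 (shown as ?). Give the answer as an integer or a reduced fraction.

7/3

1. [ext C1·C2]  r_C2² + (32/3)r_C2 − 91/3 = 0  ⇒  r_C2 = 7/3 (r>0 drops 1)
2. [ext C2·C3]  r_C2² + 20r_C2 − 469/9 = 0  ⇒  r_C2 = 7/3 (r>0 drops 1)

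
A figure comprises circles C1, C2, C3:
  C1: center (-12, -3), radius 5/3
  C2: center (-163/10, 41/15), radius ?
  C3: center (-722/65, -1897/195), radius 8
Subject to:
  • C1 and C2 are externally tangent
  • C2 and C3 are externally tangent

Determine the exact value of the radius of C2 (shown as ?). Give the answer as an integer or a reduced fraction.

1. [ext C1·C2]  r_C2² + (10/3)r_C2 − 583/12 = 0  ⇒  r_C2 = 11/2 (r>0 drops 1)
2. [ext C2·C3]  r_C2² + 16r_C2 − 473/4 = 0  ⇒  r_C2 = 11/2 (r>0 drops 1)

11/2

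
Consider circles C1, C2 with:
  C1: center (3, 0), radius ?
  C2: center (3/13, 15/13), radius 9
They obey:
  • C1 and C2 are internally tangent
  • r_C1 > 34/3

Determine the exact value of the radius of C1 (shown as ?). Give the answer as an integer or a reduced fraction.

12

1. [int C1,C2]  r_C1² − 18r_C1 + 72 = 0  ⇒  r_C1 = 6 or 12
2. given r_C1 > 34/3: keep 12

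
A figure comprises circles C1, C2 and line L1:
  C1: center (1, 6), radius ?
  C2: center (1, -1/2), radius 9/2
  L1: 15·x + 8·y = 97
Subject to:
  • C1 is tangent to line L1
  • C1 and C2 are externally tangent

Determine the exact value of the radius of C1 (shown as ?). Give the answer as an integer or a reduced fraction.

2

1. [C1‖L1]  r_C1² − 4 = 0  ⇒  r_C1 = 2 (r>0 drops 1)
2. [ext C1·C2]  r_C1² + 9r_C1 − 22 = 0  ⇒  r_C1 = 2 (r>0 drops 1)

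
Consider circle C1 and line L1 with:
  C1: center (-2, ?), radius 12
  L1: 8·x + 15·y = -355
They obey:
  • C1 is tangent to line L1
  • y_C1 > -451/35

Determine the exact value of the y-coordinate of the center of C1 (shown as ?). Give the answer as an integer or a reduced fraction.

-9

1. [C1‖L1]  y_C1² + (226/5)y_C1 + 1629/5 = 0  ⇒  y_C1 = -181/5 or -9
2. given y_C1 > -451/35: keep -9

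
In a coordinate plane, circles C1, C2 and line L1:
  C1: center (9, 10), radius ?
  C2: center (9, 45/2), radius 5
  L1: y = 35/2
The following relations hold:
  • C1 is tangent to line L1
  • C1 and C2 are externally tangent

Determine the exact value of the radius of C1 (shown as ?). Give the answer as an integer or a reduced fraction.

15/2

1. [C1‖L1]  r_C1² − 225/4 = 0  ⇒  r_C1 = 15/2 (r>0 drops 1)
2. [ext C1·C2]  r_C1² + 10r_C1 − 525/4 = 0  ⇒  r_C1 = 15/2 (r>0 drops 1)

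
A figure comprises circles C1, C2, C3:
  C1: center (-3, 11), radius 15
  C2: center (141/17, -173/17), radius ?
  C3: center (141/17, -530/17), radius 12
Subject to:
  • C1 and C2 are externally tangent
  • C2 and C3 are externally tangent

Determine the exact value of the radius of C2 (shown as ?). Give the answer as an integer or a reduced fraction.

9

1. [ext C1·C2]  r_C2² + 30r_C2 − 351 = 0  ⇒  r_C2 = 9 (r>0 drops 1)
2. [ext C2·C3]  r_C2² + 24r_C2 − 297 = 0  ⇒  r_C2 = 9 (r>0 drops 1)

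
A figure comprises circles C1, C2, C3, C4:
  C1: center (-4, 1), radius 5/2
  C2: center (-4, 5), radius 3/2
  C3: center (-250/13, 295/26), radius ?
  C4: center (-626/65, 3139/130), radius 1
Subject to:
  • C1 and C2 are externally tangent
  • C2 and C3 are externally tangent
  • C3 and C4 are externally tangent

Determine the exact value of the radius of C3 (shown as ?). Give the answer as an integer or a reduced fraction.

1. [ext C2·C3]  r_C3² + 3r_C3 − 270 = 0  ⇒  r_C3 = 15 (r>0 drops 1)
2. [ext C3·C4]  r_C3² + 2r_C3 − 255 = 0  ⇒  r_C3 = 15 (r>0 drops 1)

15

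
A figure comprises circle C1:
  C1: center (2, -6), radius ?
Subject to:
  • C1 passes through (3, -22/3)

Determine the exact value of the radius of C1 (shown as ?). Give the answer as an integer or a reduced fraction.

1. [C1∋P]  r_C1² − 25/9 = 0  ⇒  r_C1 = 5/3 (r>0 drops 1)

5/3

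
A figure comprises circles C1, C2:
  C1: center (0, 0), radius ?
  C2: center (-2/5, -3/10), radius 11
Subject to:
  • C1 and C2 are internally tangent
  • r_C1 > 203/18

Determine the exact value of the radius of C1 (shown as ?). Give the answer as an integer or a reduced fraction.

23/2

1. [int C1,C2]  r_C1² − 22r_C1 + 483/4 = 0  ⇒  r_C1 = 21/2 or 23/2
2. given r_C1 > 203/18: keep 23/2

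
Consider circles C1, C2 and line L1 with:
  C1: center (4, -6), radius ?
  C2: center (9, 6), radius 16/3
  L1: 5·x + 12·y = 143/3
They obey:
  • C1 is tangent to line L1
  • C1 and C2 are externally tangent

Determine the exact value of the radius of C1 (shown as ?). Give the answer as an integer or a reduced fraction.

1. [C1‖L1]  r_C1² − 529/9 = 0  ⇒  r_C1 = 23/3 (r>0 drops 1)
2. [ext C1·C2]  r_C1² + (32/3)r_C1 − 1265/9 = 0  ⇒  r_C1 = 23/3 (r>0 drops 1)

23/3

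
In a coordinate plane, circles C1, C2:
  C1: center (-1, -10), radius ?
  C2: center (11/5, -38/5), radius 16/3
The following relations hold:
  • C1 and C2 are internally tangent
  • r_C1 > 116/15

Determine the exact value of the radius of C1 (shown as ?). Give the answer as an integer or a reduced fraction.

1. [int C1,C2]  r_C1² − (32/3)r_C1 + 112/9 = 0  ⇒  r_C1 = 4/3 or 28/3
2. given r_C1 > 116/15: keep 28/3

28/3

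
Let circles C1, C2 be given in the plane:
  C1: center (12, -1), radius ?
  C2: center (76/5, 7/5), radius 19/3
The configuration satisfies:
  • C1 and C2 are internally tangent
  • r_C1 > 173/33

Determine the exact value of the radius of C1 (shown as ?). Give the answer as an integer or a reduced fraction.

1. [int C1,C2]  r_C1² − (38/3)r_C1 + 217/9 = 0  ⇒  r_C1 = 7/3 or 31/3
2. given r_C1 > 173/33: keep 31/3

31/3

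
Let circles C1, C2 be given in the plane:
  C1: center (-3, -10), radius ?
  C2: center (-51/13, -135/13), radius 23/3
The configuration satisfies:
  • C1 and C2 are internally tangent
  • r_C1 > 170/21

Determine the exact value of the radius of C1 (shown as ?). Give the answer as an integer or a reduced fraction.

26/3

1. [int C1,C2]  r_C1² − (46/3)r_C1 + 520/9 = 0  ⇒  r_C1 = 20/3 or 26/3
2. given r_C1 > 170/21: keep 26/3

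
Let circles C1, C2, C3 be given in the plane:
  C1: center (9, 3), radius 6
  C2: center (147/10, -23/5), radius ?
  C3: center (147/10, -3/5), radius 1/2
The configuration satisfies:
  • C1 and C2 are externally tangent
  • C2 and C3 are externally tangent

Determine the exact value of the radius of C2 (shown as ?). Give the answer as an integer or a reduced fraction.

7/2

1. [ext C1·C2]  r_C2² + 12r_C2 − 217/4 = 0  ⇒  r_C2 = 7/2 (r>0 drops 1)
2. [ext C2·C3]  r_C2² + 1r_C2 − 63/4 = 0  ⇒  r_C2 = 7/2 (r>0 drops 1)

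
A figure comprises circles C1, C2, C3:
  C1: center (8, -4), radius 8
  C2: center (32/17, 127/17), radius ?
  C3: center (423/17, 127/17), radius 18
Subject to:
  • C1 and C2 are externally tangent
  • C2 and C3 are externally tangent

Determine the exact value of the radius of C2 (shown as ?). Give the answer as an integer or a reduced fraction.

5

1. [ext C1·C2]  r_C2² + 16r_C2 − 105 = 0  ⇒  r_C2 = 5 (r>0 drops 1)
2. [ext C2·C3]  r_C2² + 36r_C2 − 205 = 0  ⇒  r_C2 = 5 (r>0 drops 1)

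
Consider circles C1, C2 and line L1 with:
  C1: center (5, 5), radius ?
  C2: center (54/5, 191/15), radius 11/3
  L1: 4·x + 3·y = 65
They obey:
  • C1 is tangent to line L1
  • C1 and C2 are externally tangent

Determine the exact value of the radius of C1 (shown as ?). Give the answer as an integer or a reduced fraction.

6

1. [C1‖L1]  r_C1² − 36 = 0  ⇒  r_C1 = 6 (r>0 drops 1)
2. [ext C1·C2]  r_C1² + (22/3)r_C1 − 80 = 0  ⇒  r_C1 = 6 (r>0 drops 1)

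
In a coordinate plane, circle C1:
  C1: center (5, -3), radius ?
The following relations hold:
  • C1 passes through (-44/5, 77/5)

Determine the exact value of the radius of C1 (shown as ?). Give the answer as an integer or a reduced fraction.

23

1. [C1∋P]  r_C1² − 529 = 0  ⇒  r_C1 = 23 (r>0 drops 1)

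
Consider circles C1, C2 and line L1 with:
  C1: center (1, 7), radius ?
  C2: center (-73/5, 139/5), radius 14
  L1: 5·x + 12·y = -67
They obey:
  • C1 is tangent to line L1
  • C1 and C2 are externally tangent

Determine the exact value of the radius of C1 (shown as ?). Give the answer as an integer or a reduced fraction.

1. [C1‖L1]  r_C1² − 144 = 0  ⇒  r_C1 = 12 (r>0 drops 1)
2. [ext C1·C2]  r_C1² + 28r_C1 − 480 = 0  ⇒  r_C1 = 12 (r>0 drops 1)

12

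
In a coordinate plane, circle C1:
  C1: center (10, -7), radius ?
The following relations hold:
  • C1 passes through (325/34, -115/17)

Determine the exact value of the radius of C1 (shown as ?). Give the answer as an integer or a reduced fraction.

1. [C1∋P]  r_C1² − 1/4 = 0  ⇒  r_C1 = 1/2 (r>0 drops 1)

1/2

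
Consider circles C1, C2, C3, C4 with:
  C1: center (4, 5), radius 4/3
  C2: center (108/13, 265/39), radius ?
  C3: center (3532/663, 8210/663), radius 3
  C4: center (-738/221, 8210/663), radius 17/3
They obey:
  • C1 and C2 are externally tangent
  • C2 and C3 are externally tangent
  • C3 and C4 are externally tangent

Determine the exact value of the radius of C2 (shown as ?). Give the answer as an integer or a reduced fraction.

1. [ext C1·C2]  r_C2² + (8/3)r_C2 − 20 = 0  ⇒  r_C2 = 10/3 (r>0 drops 1)
2. [ext C2·C3]  r_C2² + 6r_C2 − 280/9 = 0  ⇒  r_C2 = 10/3 (r>0 drops 1)

10/3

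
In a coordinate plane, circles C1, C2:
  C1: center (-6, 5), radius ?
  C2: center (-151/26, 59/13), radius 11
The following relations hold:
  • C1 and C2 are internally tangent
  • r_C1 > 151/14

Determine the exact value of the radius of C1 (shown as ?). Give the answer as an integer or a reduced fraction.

23/2

1. [int C1,C2]  r_C1² − 22r_C1 + 483/4 = 0  ⇒  r_C1 = 21/2 or 23/2
2. given r_C1 > 151/14: keep 23/2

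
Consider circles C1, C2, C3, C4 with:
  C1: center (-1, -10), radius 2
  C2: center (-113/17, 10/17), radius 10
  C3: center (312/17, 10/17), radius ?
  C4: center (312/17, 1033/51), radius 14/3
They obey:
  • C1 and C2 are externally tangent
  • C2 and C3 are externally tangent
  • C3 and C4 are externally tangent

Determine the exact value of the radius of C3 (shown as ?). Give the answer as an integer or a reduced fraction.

1. [ext C2·C3]  r_C3² + 20r_C3 − 525 = 0  ⇒  r_C3 = 15 (r>0 drops 1)
2. [ext C3·C4]  r_C3² + (28/3)r_C3 − 365 = 0  ⇒  r_C3 = 15 (r>0 drops 1)

15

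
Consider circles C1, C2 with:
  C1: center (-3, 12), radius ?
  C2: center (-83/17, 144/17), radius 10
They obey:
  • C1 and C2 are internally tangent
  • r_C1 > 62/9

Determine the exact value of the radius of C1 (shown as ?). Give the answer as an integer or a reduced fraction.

1. [int C1,C2]  r_C1² − 20r_C1 + 84 = 0  ⇒  r_C1 = 6 or 14
2. given r_C1 > 62/9: keep 14

14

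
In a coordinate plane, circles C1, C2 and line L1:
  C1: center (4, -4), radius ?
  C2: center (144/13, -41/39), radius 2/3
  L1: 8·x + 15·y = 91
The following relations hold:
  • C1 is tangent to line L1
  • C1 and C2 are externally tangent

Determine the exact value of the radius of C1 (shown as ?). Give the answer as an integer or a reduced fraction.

1. [C1‖L1]  r_C1² − 49 = 0  ⇒  r_C1 = 7 (r>0 drops 1)
2. [ext C1·C2]  r_C1² + (4/3)r_C1 − 175/3 = 0  ⇒  r_C1 = 7 (r>0 drops 1)

7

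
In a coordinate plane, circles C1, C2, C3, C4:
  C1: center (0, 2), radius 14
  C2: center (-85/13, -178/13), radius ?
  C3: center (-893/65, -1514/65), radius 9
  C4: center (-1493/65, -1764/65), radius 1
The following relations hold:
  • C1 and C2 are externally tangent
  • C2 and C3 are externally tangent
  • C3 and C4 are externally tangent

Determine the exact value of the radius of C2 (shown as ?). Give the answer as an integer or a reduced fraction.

3

1. [ext C1·C2]  r_C2² + 28r_C2 − 93 = 0  ⇒  r_C2 = 3 (r>0 drops 1)
2. [ext C2·C3]  r_C2² + 18r_C2 − 63 = 0  ⇒  r_C2 = 3 (r>0 drops 1)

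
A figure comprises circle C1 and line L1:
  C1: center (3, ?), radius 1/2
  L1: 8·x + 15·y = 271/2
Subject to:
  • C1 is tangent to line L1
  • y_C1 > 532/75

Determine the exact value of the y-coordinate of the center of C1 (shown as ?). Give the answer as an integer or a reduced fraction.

1. [C1‖L1]  y_C1² − (223/15)y_C1 + 824/15 = 0  ⇒  y_C1 = 103/15 or 8
2. given y_C1 > 532/75: keep 8

8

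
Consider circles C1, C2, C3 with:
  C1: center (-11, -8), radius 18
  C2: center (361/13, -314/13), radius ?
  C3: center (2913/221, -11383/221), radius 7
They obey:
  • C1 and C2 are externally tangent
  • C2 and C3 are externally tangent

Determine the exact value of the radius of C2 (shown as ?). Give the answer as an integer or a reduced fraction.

24

1. [ext C1·C2]  r_C2² + 36r_C2 − 1440 = 0  ⇒  r_C2 = 24 (r>0 drops 1)
2. [ext C2·C3]  r_C2² + 14r_C2 − 912 = 0  ⇒  r_C2 = 24 (r>0 drops 1)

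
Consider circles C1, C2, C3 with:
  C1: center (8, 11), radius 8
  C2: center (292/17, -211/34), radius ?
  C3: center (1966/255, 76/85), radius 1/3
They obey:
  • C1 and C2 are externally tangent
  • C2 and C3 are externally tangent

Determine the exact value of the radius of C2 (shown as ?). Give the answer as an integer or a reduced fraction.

23/2

1. [ext C1·C2]  r_C2² + 16r_C2 − 1265/4 = 0  ⇒  r_C2 = 23/2 (r>0 drops 1)
2. [ext C2·C3]  r_C2² + (2/3)r_C2 − 1679/12 = 0  ⇒  r_C2 = 23/2 (r>0 drops 1)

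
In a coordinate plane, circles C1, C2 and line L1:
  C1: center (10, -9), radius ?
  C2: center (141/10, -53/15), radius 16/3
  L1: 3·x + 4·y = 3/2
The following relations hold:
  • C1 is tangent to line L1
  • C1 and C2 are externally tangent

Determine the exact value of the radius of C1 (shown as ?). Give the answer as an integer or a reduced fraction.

1. [C1‖L1]  r_C1² − 9/4 = 0  ⇒  r_C1 = 3/2 (r>0 drops 1)
2. [ext C1·C2]  r_C1² + (32/3)r_C1 − 73/4 = 0  ⇒  r_C1 = 3/2 (r>0 drops 1)

3/2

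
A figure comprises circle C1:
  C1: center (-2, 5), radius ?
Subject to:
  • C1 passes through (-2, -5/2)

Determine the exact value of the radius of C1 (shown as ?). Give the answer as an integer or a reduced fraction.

15/2

1. [C1∋P]  r_C1² − 225/4 = 0  ⇒  r_C1 = 15/2 (r>0 drops 1)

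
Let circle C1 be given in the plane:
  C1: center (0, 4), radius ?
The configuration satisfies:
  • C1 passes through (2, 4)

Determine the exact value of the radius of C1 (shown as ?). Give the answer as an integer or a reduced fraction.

1. [C1∋P]  r_C1² − 4 = 0  ⇒  r_C1 = 2 (r>0 drops 1)

2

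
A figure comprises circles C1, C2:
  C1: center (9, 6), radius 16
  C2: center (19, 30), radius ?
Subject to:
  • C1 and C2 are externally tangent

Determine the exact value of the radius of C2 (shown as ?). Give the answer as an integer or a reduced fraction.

1. [ext C1·C2]  r_C2² + 32r_C2 − 420 = 0  ⇒  r_C2 = 10 (r>0 drops 1)

10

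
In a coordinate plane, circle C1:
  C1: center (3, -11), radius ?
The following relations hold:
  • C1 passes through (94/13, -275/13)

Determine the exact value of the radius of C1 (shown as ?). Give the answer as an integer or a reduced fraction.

11

1. [C1∋P]  r_C1² − 121 = 0  ⇒  r_C1 = 11 (r>0 drops 1)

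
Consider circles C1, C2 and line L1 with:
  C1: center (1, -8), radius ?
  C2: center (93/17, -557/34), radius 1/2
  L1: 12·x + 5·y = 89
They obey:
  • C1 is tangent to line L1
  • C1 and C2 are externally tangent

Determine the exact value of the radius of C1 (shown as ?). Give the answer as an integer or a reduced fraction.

1. [C1‖L1]  r_C1² − 81 = 0  ⇒  r_C1 = 9 (r>0 drops 1)
2. [ext C1·C2]  r_C1² + 1r_C1 − 90 = 0  ⇒  r_C1 = 9 (r>0 drops 1)

9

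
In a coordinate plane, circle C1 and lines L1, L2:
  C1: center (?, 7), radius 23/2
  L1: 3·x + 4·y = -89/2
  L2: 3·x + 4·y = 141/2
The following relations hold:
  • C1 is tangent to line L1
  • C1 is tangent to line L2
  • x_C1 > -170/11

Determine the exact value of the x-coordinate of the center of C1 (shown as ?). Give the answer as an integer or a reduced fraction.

-5

1. [C1‖L1]  x_C1² + (145/3)x_C1 + 650/3 = 0  ⇒  x_C1 = -130/3 or -5
2. [C1‖L2]  x_C1² − (85/3)x_C1 − 500/3 = 0  ⇒  x_C1 = -5 or 100/3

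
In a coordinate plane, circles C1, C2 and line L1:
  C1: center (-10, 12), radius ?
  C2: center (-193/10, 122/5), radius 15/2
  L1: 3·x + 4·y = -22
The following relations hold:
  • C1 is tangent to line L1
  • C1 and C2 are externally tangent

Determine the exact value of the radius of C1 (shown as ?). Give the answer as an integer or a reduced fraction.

1. [C1‖L1]  r_C1² − 64 = 0  ⇒  r_C1 = 8 (r>0 drops 1)
2. [ext C1·C2]  r_C1² + 15r_C1 − 184 = 0  ⇒  r_C1 = 8 (r>0 drops 1)

8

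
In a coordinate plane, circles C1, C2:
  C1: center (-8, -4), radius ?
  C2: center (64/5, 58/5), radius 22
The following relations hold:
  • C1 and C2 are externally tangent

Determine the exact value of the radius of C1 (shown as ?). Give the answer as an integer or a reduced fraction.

1. [ext C1·C2]  r_C1² + 44r_C1 − 192 = 0  ⇒  r_C1 = 4 (r>0 drops 1)

4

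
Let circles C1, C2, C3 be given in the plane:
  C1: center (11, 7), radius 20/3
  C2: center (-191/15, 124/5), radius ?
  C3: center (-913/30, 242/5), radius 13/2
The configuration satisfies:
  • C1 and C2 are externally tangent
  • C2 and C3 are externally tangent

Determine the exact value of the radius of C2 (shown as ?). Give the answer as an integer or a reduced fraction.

23

1. [ext C1·C2]  r_C2² + (40/3)r_C2 − 2507/3 = 0  ⇒  r_C2 = 23 (r>0 drops 1)
2. [ext C2·C3]  r_C2² + 13r_C2 − 828 = 0  ⇒  r_C2 = 23 (r>0 drops 1)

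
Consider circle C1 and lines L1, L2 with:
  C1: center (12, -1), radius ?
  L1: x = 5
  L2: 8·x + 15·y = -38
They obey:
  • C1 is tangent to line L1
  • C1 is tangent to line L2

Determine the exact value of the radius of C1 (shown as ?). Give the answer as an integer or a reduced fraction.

1. [C1‖L1]  r_C1² − 49 = 0  ⇒  r_C1 = 7 (r>0 drops 1)
2. [C1‖L2]  r_C1² − 49 = 0  ⇒  r_C1 = 7 (r>0 drops 1)

7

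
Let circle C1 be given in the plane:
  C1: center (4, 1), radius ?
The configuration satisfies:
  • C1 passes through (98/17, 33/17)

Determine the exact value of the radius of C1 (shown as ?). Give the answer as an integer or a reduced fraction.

2

1. [C1∋P]  r_C1² − 4 = 0  ⇒  r_C1 = 2 (r>0 drops 1)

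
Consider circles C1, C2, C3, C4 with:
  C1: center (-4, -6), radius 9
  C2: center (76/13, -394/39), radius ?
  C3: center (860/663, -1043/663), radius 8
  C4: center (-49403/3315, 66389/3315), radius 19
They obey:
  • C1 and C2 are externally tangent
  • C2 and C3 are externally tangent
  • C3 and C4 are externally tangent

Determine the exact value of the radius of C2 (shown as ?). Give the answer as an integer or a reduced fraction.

5/3

1. [ext C1·C2]  r_C2² + 18r_C2 − 295/9 = 0  ⇒  r_C2 = 5/3 (r>0 drops 1)
2. [ext C2·C3]  r_C2² + 16r_C2 − 265/9 = 0  ⇒  r_C2 = 5/3 (r>0 drops 1)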